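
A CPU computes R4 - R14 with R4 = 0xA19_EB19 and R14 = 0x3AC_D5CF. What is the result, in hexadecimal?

Subtract column by column in base 16:
  9-F → A (borrow)
  1-C-1 → 4 (borrow)
  B-5-1 → 5
  E-D → 1
  9-C → D (borrow)
  1-A-1 → 6 (borrow)
  A-3-1 → 6

0x66D154A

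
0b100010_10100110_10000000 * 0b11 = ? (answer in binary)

Multiply each base-2 digit by 3, carrying:
  0×3 = 0 → write 0
  0×3 = 0 → write 0
  0×3 = 0 → write 0
  0×3 = 0 → write 0
  0×3 = 0 → write 0
  0×3 = 0 → write 0
  0×3 = 0 → write 0
  1×3 = 3 → write 1 carry 1
  0×3+1 = 1 → write 1
  1×3 = 3 → write 1 carry 1
  1×3+1 = 4 → write 0 carry 2
  0×3+2 = 2 → write 0 carry 1
  0×3+1 = 1 → write 1
  1×3 = 3 → write 1 carry 1
  0×3+1 = 1 → write 1
  1×3 = 3 → write 1 carry 1
  0×3+1 = 1 → write 1
  1×3 = 3 → write 1 carry 1
  0×3+1 = 1 → write 1
  0×3 = 0 → write 0
  0×3 = 0 → write 0
  1×3 = 3 → write 1 carry 1
  remaining carry: 1

0b11001111111001110000000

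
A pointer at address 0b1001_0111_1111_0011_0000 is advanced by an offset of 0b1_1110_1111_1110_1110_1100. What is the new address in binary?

0b1010000111111000011100

Add column by column in base 2, right to left:
  0+0 = 0
  0+0 = 0
  0+1 = 1
  0+1 = 1
  1+0 = 1
  1+1 = 0 carry 1
  0+1+1 = 0 carry 1
  0+1+1 = 0 carry 1
  1+0+1 = 0 carry 1
  1+1+1 = 1 carry 1
  1+1+1 = 1 carry 1
  1+1+1 = 1 carry 1
  1+1+1 = 1 carry 1
  1+1+1 = 1 carry 1
  1+1+1 = 1 carry 1
  0+1+1 = 0 carry 1
  1+0+1 = 0 carry 1
  0+1+1 = 0 carry 1
  0+1+1 = 0 carry 1
  1+1+1 = 1 carry 1
  0+1+1 = 0 carry 1
  final carry 1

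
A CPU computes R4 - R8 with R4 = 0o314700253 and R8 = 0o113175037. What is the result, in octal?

Subtract column by column in base 8:
  3-7 → 4 (borrow)
  5-3-1 → 1
  2-0 → 2
  0-5 → 3 (borrow)
  0-7-1 → 0 (borrow)
  7-1-1 → 5
  4-3 → 1
  1-1 → 0
  3-1 → 2

0o201503214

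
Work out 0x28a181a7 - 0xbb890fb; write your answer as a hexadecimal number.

0x1ce8f0ac

Subtract column by column in base 16:
  7-b → c (borrow)
  a-f-1 → a (borrow)
  1-0-1 → 0
  8-9 → f (borrow)
  1-8-1 → 8 (borrow)
  a-b-1 → e (borrow)
  8-b-1 → c (borrow)
  2-0-1 → 1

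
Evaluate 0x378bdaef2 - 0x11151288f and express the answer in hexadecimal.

0x2676c8663

Subtract column by column in base 16:
  2-f → 3 (borrow)
  f-8-1 → 6
  e-8 → 6
  a-2 → 8
  d-1 → c
  b-5 → 6
  8-1 → 7
  7-1 → 6
  3-1 → 2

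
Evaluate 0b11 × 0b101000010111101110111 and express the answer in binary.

0b1111001000111001100101

Multiply each base-2 digit by 3, carrying:
  1×3 = 3 → write 1 carry 1
  1×3+1 = 4 → write 0 carry 2
  1×3+2 = 5 → write 1 carry 2
  0×3+2 = 2 → write 0 carry 1
  1×3+1 = 4 → write 0 carry 2
  1×3+2 = 5 → write 1 carry 2
  1×3+2 = 5 → write 1 carry 2
  0×3+2 = 2 → write 0 carry 1
  1×3+1 = 4 → write 0 carry 2
  1×3+2 = 5 → write 1 carry 2
  1×3+2 = 5 → write 1 carry 2
  1×3+2 = 5 → write 1 carry 2
  0×3+2 = 2 → write 0 carry 1
  1×3+1 = 4 → write 0 carry 2
  0×3+2 = 2 → write 0 carry 1
  0×3+1 = 1 → write 1
  0×3 = 0 → write 0
  0×3 = 0 → write 0
  1×3 = 3 → write 1 carry 1
  0×3+1 = 1 → write 1
  1×3 = 3 → write 1 carry 1
  remaining carry: 1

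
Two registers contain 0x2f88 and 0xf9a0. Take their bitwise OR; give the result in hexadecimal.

0xffa8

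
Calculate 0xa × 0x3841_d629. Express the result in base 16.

Multiply each base-16 digit by 10, carrying:
  9×10 = 90 → write a carry 5
  2×10+5 = 25 → write 9 carry 1
  6×10+1 = 61 → write d carry 3
  d×10+3 = 133 → write 5 carry 8
  1×10+8 = 18 → write 2 carry 1
  4×10+1 = 41 → write 9 carry 2
  8×10+2 = 82 → write 2 carry 5
  3×10+5 = 35 → write 3 carry 2
  remaining carry: 2

0x232925d9a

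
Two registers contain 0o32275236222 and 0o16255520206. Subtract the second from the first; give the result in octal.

Subtract column by column in base 8:
  2-6 → 4 (borrow)
  2-0-1 → 1
  2-2 → 0
  6-0 → 6
  3-2 → 1
  2-5 → 5 (borrow)
  5-5-1 → 7 (borrow)
  7-5-1 → 1
  2-2 → 0
  2-6 → 4 (borrow)
  3-1-1 → 1

0o14017516014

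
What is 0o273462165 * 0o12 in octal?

Multiply each base-8 digit by 10, carrying:
  5×10 = 50 → write 2 carry 6
  6×10+6 = 66 → write 2 carry 8
  1×10+8 = 18 → write 2 carry 2
  2×10+2 = 22 → write 6 carry 2
  6×10+2 = 62 → write 6 carry 7
  4×10+7 = 47 → write 7 carry 5
  3×10+5 = 35 → write 3 carry 4
  7×10+4 = 74 → write 2 carry 9
  2×10+9 = 29 → write 5 carry 3
  remaining carry: 3

0o3523766222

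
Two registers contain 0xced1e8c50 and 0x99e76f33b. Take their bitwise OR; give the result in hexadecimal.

0xdff7eff7b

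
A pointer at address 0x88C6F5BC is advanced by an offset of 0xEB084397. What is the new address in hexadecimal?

Add column by column in base 16, right to left:
  C+7 = 3 carry 1
  B+9+1 = 5 carry 1
  5+3+1 = 9
  F+4 = 3 carry 1
  6+8+1 = F
  C+0 = C
  8+B = 3 carry 1
  8+E+1 = 7 carry 1
  final carry 1

0x173CF3953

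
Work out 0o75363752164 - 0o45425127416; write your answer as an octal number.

Subtract column by column in base 8:
  4-6 → 6 (borrow)
  6-1-1 → 4
  1-4 → 5 (borrow)
  2-7-1 → 2 (borrow)
  5-2-1 → 2
  7-1 → 6
  3-5 → 6 (borrow)
  6-2-1 → 3
  3-4 → 7 (borrow)
  5-5-1 → 7 (borrow)
  7-4-1 → 2

0o27736622546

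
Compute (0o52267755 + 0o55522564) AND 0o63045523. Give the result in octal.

0o20000501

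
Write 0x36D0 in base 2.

Expand each hex digit to 4 bits: 3=0011 6=0110 D=1101 0=0000.

0b11011011010000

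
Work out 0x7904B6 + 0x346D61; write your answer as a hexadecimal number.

0xAD7217

Add column by column in base 16, right to left:
  6+1 = 7
  B+6 = 1 carry 1
  4+D+1 = 2 carry 1
  0+6+1 = 7
  9+4 = D
  7+3 = A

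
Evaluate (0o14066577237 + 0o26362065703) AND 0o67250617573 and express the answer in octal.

0o42050605142

Add column by column in base 8, right to left:
  7+3 = 2 carry 1
  3+0+1 = 4
  2+7 = 1 carry 1
  7+5+1 = 5 carry 1
  7+6+1 = 6 carry 1
  5+0+1 = 6
  6+2 = 0 carry 1
  6+6+1 = 5 carry 1
  0+3+1 = 4
  4+6 = 2 carry 1
  1+2+1 = 4
Sum = 0o42450665142; now AND with 0o67250617573:
  4&6=4, 2&7=2, 4&2=0, 5&5=5, 0&0=0, 6&6=6, 6&1=0, 5&7=5, 1&5=1, 4&7=4, 2&3=2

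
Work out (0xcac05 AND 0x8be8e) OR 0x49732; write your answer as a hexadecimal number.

0xcac05 AND 0x8be8e = 0x8ac04.
Then OR with 0x49732.

0xcbf36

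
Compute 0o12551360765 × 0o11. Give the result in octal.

0o140265170635

Multiply each base-8 digit by 9, carrying:
  5×9 = 45 → write 5 carry 5
  6×9+5 = 59 → write 3 carry 7
  7×9+7 = 70 → write 6 carry 8
  0×9+8 = 8 → write 0 carry 1
  6×9+1 = 55 → write 7 carry 6
  3×9+6 = 33 → write 1 carry 4
  1×9+4 = 13 → write 5 carry 1
  5×9+1 = 46 → write 6 carry 5
  5×9+5 = 50 → write 2 carry 6
  2×9+6 = 24 → write 0 carry 3
  1×9+3 = 12 → write 4 carry 1
  remaining carry: 1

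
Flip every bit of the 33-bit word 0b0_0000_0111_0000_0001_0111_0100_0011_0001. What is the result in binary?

0b111111000111111101000101111001110

Invert each bit: 000000111000000010111010000110001 → 111111000111111101000101111001110.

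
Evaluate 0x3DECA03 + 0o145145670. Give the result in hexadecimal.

0x57395BB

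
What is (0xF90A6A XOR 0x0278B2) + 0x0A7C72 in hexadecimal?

0x105EF4A

First 0xF90A6A XOR 0x0278B2 = 0xFB72D8.
Add column by column in base 16, right to left:
  8+2 = A
  D+7 = 4 carry 1
  2+C+1 = F
  7+7 = E
  B+A = 5 carry 1
  F+0+1 = 0 carry 1
  final carry 1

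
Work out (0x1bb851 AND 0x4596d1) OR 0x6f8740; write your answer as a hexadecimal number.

0x1bb851 AND 0x4596d1 = 0x019051.
Then OR with 0x6f8740.

0x6f9751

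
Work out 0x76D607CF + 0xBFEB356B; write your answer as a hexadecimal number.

Add column by column in base 16, right to left:
  F+B = A carry 1
  C+6+1 = 3 carry 1
  7+5+1 = D
  0+3 = 3
  6+B = 1 carry 1
  D+E+1 = C carry 1
  6+F+1 = 6 carry 1
  7+B+1 = 3 carry 1
  final carry 1

0x136C13D3A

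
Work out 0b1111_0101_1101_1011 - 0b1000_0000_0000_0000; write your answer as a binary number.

0b111010111011011

Subtract column by column in base 2:
  1-0 → 1
  1-0 → 1
  0-0 → 0
  1-0 → 1
  1-0 → 1
  0-0 → 0
  1-0 → 1
  1-0 → 1
  1-0 → 1
  0-0 → 0
  1-0 → 1
  0-0 → 0
  1-0 → 1
  1-0 → 1
  1-0 → 1
  1-1 → 0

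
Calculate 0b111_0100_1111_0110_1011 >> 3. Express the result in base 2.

Right shift by 3: drop the 3 least-significant bits.

0b1110100111101101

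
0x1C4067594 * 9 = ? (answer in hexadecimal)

0xFE43A2234

Multiply each base-16 digit by 9, carrying:
  4×9 = 36 → write 4 carry 2
  9×9+2 = 83 → write 3 carry 5
  5×9+5 = 50 → write 2 carry 3
  7×9+3 = 66 → write 2 carry 4
  6×9+4 = 58 → write A carry 3
  0×9+3 = 3 → write 3
  4×9 = 36 → write 4 carry 2
  C×9+2 = 110 → write E carry 6
  1×9+6 = 15 → write F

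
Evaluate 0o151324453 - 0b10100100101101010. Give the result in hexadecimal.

0o151324453 = 0x1A5A92B in hexadecimal.
0b10100100101101010 = 0x1496A in hexadecimal.
Subtract column by column in base 16:
  B-A → 1
  2-6 → C (borrow)
  9-9-1 → F (borrow)
  A-4-1 → 5
  5-1 → 4
  A-0 → A
  1-0 → 1

0x1A45FC1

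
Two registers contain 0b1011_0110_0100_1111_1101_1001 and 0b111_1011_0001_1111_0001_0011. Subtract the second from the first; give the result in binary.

Subtract column by column in base 2:
  1-1 → 0
  0-1 → 1 (borrow)
  0-0-1 → 1 (borrow)
  1-0-1 → 0
  1-1 → 0
  0-0 → 0
  1-0 → 1
  1-0 → 1
  1-1 → 0
  1-1 → 0
  1-1 → 0
  1-1 → 0
  0-1 → 1 (borrow)
  0-0-1 → 1 (borrow)
  1-0-1 → 0
  0-0 → 0
  0-1 → 1 (borrow)
  1-1-1 → 1 (borrow)
  1-0-1 → 0
  0-1 → 1 (borrow)
  1-1-1 → 1 (borrow)
  1-1-1 → 1 (borrow)
  0-1-1 → 0 (borrow)
  1-0-1 → 0

0b1110110011000011000110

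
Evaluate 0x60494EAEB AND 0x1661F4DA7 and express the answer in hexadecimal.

0x0041448A3

AND each hex digit independently (no carries):
  6&1=0, 0&6=0, 4&6=4, 9&1=1, 4&F=4, E&4=4, A&D=8, E&A=A, B&7=3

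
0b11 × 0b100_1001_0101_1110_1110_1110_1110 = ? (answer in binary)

Multiply each base-2 digit by 3, carrying:
  0×3 = 0 → write 0
  1×3 = 3 → write 1 carry 1
  1×3+1 = 4 → write 0 carry 2
  1×3+2 = 5 → write 1 carry 2
  0×3+2 = 2 → write 0 carry 1
  1×3+1 = 4 → write 0 carry 2
  1×3+2 = 5 → write 1 carry 2
  1×3+2 = 5 → write 1 carry 2
  0×3+2 = 2 → write 0 carry 1
  1×3+1 = 4 → write 0 carry 2
  1×3+2 = 5 → write 1 carry 2
  1×3+2 = 5 → write 1 carry 2
  0×3+2 = 2 → write 0 carry 1
  1×3+1 = 4 → write 0 carry 2
  1×3+2 = 5 → write 1 carry 2
  1×3+2 = 5 → write 1 carry 2
  1×3+2 = 5 → write 1 carry 2
  0×3+2 = 2 → write 0 carry 1
  1×3+1 = 4 → write 0 carry 2
  0×3+2 = 2 → write 0 carry 1
  1×3+1 = 4 → write 0 carry 2
  0×3+2 = 2 → write 0 carry 1
  0×3+1 = 1 → write 1
  1×3 = 3 → write 1 carry 1
  0×3+1 = 1 → write 1
  0×3 = 0 → write 0
  1×3 = 3 → write 1 carry 1
  remaining carry: 1

0b1101110000011100110011001010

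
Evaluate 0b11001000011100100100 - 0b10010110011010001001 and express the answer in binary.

0b110010000010011011

Subtract column by column in base 2:
  0-1 → 1 (borrow)
  0-0-1 → 1 (borrow)
  1-0-1 → 0
  0-1 → 1 (borrow)
  0-0-1 → 1 (borrow)
  1-0-1 → 0
  0-0 → 0
  0-1 → 1 (borrow)
  1-0-1 → 0
  1-1 → 0
  1-1 → 0
  0-0 → 0
  0-0 → 0
  0-1 → 1 (borrow)
  0-1-1 → 0 (borrow)
  1-0-1 → 0
  0-1 → 1 (borrow)
  0-0-1 → 1 (borrow)
  1-0-1 → 0
  1-1 → 0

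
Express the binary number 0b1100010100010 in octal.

Group the bits in threes: 001 100 010 100 010 → 14242.

0o14242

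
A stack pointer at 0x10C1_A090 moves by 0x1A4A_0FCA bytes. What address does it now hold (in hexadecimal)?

0x2B0BB05A

Add column by column in base 16, right to left:
  0+A = A
  9+C = 5 carry 1
  0+F+1 = 0 carry 1
  A+0+1 = B
  1+A = B
  C+4 = 0 carry 1
  0+A+1 = B
  1+1 = 2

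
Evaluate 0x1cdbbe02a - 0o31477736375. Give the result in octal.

0o40057021455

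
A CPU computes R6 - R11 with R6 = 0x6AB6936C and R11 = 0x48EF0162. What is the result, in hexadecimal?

0x21C7920A

Subtract column by column in base 16:
  C-2 → A
  6-6 → 0
  3-1 → 2
  9-0 → 9
  6-F → 7 (borrow)
  B-E-1 → C (borrow)
  A-8-1 → 1
  6-4 → 2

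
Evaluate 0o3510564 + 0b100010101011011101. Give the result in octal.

0o4136121

0b100010101011011101 = 0o425335 in octal.
Add column by column in base 8, right to left:
  4+5 = 1 carry 1
  6+3+1 = 2 carry 1
  5+3+1 = 1 carry 1
  0+5+1 = 6
  1+2 = 3
  5+4 = 1 carry 1
  3+0+1 = 4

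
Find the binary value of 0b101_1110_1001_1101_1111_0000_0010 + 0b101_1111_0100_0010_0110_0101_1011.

Add column by column in base 2, right to left:
  0+1 = 1
  1+1 = 0 carry 1
  0+0+1 = 1
  0+1 = 1
  0+1 = 1
  0+0 = 0
  0+1 = 1
  0+0 = 0
  1+0 = 1
  1+1 = 0 carry 1
  1+1+1 = 1 carry 1
  1+0+1 = 0 carry 1
  1+0+1 = 0 carry 1
  0+1+1 = 0 carry 1
  1+0+1 = 0 carry 1
  1+0+1 = 0 carry 1
  1+0+1 = 0 carry 1
  0+0+1 = 1
  0+1 = 1
  1+0 = 1
  0+1 = 1
  1+1 = 0 carry 1
  1+1+1 = 1 carry 1
  1+1+1 = 1 carry 1
  1+1+1 = 1 carry 1
  0+0+1 = 1
  1+1 = 0 carry 1
  final carry 1

0b1011110111100000010101011101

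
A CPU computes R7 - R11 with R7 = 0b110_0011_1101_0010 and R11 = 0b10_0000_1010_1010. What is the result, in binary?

Subtract column by column in base 2:
  0-0 → 0
  1-1 → 0
  0-0 → 0
  0-1 → 1 (borrow)
  1-0-1 → 0
  0-1 → 1 (borrow)
  1-0-1 → 0
  1-1 → 0
  1-0 → 1
  1-0 → 1
  0-0 → 0
  0-0 → 0
  0-0 → 0
  1-1 → 0
  1-0 → 1

0b100001100101000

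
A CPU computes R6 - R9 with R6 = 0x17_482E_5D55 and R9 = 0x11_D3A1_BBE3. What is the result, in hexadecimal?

0x5748CA172

Subtract column by column in base 16:
  5-3 → 2
  5-E → 7 (borrow)
  D-B-1 → 1
  5-B → A (borrow)
  E-1-1 → C
  2-A → 8 (borrow)
  8-3-1 → 4
  4-D → 7 (borrow)
  7-1-1 → 5
  1-1 → 0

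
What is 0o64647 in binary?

Each octal digit is 3 bits: 6=110 4=100 6=110 4=100 7=111.

0b110100110100111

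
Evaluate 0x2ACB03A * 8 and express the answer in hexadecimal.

0x156581D0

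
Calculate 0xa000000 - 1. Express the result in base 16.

0x9ffffff

The trailing 6 digits are 0, so subtracting 1 borrows through: they become F and the next digit up decrements.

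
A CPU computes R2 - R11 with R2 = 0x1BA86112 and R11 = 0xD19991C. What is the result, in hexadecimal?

0xE8EC7F6

Subtract column by column in base 16:
  2-C → 6 (borrow)
  1-1-1 → F (borrow)
  1-9-1 → 7 (borrow)
  6-9-1 → C (borrow)
  8-9-1 → E (borrow)
  A-1-1 → 8
  B-D → E (borrow)
  1-0-1 → 0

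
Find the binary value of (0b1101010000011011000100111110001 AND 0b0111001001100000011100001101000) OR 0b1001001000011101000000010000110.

0b1101010000011011000100111110001 AND 0b0111001001100000011100001101000 = 0b0101000000000000000100001100000.
Then OR with 0b1001001000011101000000010000110.

0b1101001000011101000100011100110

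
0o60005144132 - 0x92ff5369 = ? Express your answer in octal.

0o35505272361

0x92ff5369 = 0o22277651551 in octal.
Subtract column by column in base 8:
  2-1 → 1
  3-5 → 6 (borrow)
  1-5-1 → 3 (borrow)
  4-1-1 → 2
  4-5 → 7 (borrow)
  1-6-1 → 2 (borrow)
  5-7-1 → 5 (borrow)
  0-7-1 → 0 (borrow)
  0-2-1 → 5 (borrow)
  0-2-1 → 5 (borrow)
  6-2-1 → 3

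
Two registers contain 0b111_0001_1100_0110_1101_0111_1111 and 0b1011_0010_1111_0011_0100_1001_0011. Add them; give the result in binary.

0b10010010010111010001000010010

Add column by column in base 2, right to left:
  1+1 = 0 carry 1
  1+1+1 = 1 carry 1
  1+0+1 = 0 carry 1
  1+0+1 = 0 carry 1
  1+1+1 = 1 carry 1
  1+0+1 = 0 carry 1
  1+0+1 = 0 carry 1
  0+1+1 = 0 carry 1
  1+0+1 = 0 carry 1
  0+0+1 = 1
  1+1 = 0 carry 1
  1+0+1 = 0 carry 1
  0+1+1 = 0 carry 1
  1+1+1 = 1 carry 1
  1+0+1 = 0 carry 1
  0+0+1 = 1
  0+1 = 1
  0+1 = 1
  1+1 = 0 carry 1
  1+1+1 = 1 carry 1
  1+0+1 = 0 carry 1
  0+1+1 = 0 carry 1
  0+0+1 = 1
  0+0 = 0
  1+1 = 0 carry 1
  1+1+1 = 1 carry 1
  1+0+1 = 0 carry 1
  0+1+1 = 0 carry 1
  final carry 1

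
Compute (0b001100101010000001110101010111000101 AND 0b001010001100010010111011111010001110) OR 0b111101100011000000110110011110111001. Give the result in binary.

0b001100101010000001110101010111000101 AND 0b001010001100010010111011111010001110 = 0b001000001000000000110001010010000100.
Then OR with 0b111101100011000000110110011110111001.

0b111101101011000000110111011110111101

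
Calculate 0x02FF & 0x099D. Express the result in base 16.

AND each hex digit independently (no carries):
  0&0=0, 2&9=0, F&9=9, F&D=D

0x009D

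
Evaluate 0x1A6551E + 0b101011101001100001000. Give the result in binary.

0b1101111000010100000100110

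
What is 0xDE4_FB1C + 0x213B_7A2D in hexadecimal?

Add column by column in base 16, right to left:
  C+D = 9 carry 1
  1+2+1 = 4
  B+A = 5 carry 1
  F+7+1 = 7 carry 1
  4+B+1 = 0 carry 1
  E+3+1 = 2 carry 1
  D+1+1 = F
  0+2 = 2

0x2F207549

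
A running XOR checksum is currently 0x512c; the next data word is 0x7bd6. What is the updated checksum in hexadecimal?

XOR each hex digit independently (no carries):
  5^7=2, 1^b=a, 2^d=f, c^6=a

0x2afa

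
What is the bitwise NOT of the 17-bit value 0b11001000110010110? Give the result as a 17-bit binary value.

0b00110111001101001

Invert each bit: 11001000110010110 → 00110111001101001.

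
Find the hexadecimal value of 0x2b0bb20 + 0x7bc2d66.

0xa6ce886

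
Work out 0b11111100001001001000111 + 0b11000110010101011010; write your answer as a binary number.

0b100010100111011110100001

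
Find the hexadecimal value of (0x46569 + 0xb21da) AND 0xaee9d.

0xa8601

Add column by column in base 16, right to left:
  9+a = 3 carry 1
  6+d+1 = 4 carry 1
  5+1+1 = 7
  6+2 = 8
  4+b = f
Sum = 0xf8743; now AND with 0xaee9d:
  f&a=a, 8&e=8, 7&e=6, 4&9=0, 3&d=1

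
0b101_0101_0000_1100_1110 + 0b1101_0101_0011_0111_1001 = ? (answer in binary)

Add column by column in base 2, right to left:
  0+1 = 1
  1+0 = 1
  1+0 = 1
  1+1 = 0 carry 1
  0+1+1 = 0 carry 1
  0+1+1 = 0 carry 1
  1+1+1 = 1 carry 1
  1+0+1 = 0 carry 1
  0+1+1 = 0 carry 1
  0+1+1 = 0 carry 1
  0+0+1 = 1
  0+0 = 0
  1+1 = 0 carry 1
  0+0+1 = 1
  1+1 = 0 carry 1
  0+0+1 = 1
  1+1 = 0 carry 1
  0+0+1 = 1
  1+1 = 0 carry 1
  0+1+1 = 0 carry 1
  final carry 1

0b100101010010001000111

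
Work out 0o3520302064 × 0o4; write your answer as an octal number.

Multiply each base-8 digit by 4, carrying:
  4×4 = 16 → write 0 carry 2
  6×4+2 = 26 → write 2 carry 3
  0×4+3 = 3 → write 3
  2×4 = 8 → write 0 carry 1
  0×4+1 = 1 → write 1
  3×4 = 12 → write 4 carry 1
  0×4+1 = 1 → write 1
  2×4 = 8 → write 0 carry 1
  5×4+1 = 21 → write 5 carry 2
  3×4+2 = 14 → write 6 carry 1
  remaining carry: 1

0o16501410320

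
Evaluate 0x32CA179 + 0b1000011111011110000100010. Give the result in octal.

0o417056633

0x32CA179 = 0o313120571 in octal.
0b1000011111011110000100010 = 0o103736042 in octal.
Add column by column in base 8, right to left:
  1+2 = 3
  7+4 = 3 carry 1
  5+0+1 = 6
  0+6 = 6
  2+3 = 5
  1+7 = 0 carry 1
  3+3+1 = 7
  1+0 = 1
  3+1 = 4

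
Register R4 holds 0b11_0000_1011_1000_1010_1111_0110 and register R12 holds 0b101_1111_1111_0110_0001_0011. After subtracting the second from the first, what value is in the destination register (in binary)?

0b10101010111001010011100011

Subtract column by column in base 2:
  0-1 → 1 (borrow)
  1-1-1 → 1 (borrow)
  1-0-1 → 0
  0-0 → 0
  1-1 → 0
  1-0 → 1
  1-0 → 1
  1-0 → 1
  0-0 → 0
  1-1 → 0
  0-1 → 1 (borrow)
  1-0-1 → 0
  0-1 → 1 (borrow)
  0-1-1 → 0 (borrow)
  0-1-1 → 0 (borrow)
  1-1-1 → 1 (borrow)
  1-1-1 → 1 (borrow)
  1-1-1 → 1 (borrow)
  0-1-1 → 0 (borrow)
  1-1-1 → 1 (borrow)
  0-1-1 → 0 (borrow)
  0-0-1 → 1 (borrow)
  0-1-1 → 0 (borrow)
  0-0-1 → 1 (borrow)
  1-0-1 → 0
  1-0 → 1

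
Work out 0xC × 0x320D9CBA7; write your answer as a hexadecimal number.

Multiply each base-16 digit by 12, carrying:
  7×12 = 84 → write 4 carry 5
  A×12+5 = 125 → write D carry 7
  B×12+7 = 139 → write B carry 8
  C×12+8 = 152 → write 8 carry 9
  9×12+9 = 117 → write 5 carry 7
  D×12+7 = 163 → write 3 carry 10
  0×12+10 = 10 → write A
  2×12 = 24 → write 8 carry 1
  3×12+1 = 37 → write 5 carry 2
  remaining carry: 2

0x258A358BD4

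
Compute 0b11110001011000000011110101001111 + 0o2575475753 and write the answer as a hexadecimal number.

0b11110001011000000011110101001111 = 0xF1603D4F in hexadecimal.
0o2575475753 = 0x15F67BEB in hexadecimal.
Add column by column in base 16, right to left:
  F+B = A carry 1
  4+E+1 = 3 carry 1
  D+B+1 = 9 carry 1
  3+7+1 = B
  0+6 = 6
  6+F = 5 carry 1
  1+5+1 = 7
  F+1 = 0 carry 1
  final carry 1

0x10756B93A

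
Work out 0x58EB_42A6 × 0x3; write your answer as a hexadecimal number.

0x10AC1C7F2

Multiply each base-16 digit by 3, carrying:
  6×3 = 18 → write 2 carry 1
  A×3+1 = 31 → write F carry 1
  2×3+1 = 7 → write 7
  4×3 = 12 → write C
  B×3 = 33 → write 1 carry 2
  E×3+2 = 44 → write C carry 2
  8×3+2 = 26 → write A carry 1
  5×3+1 = 16 → write 0 carry 1
  remaining carry: 1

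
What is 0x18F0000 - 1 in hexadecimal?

0x18EFFFF

The trailing 4 digits are 0, so subtracting 1 borrows through: they become F and the next digit up decrements.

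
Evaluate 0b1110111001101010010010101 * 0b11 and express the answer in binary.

0b101100101100111110110111111

Multiply each base-2 digit by 3, carrying:
  1×3 = 3 → write 1 carry 1
  0×3+1 = 1 → write 1
  1×3 = 3 → write 1 carry 1
  0×3+1 = 1 → write 1
  1×3 = 3 → write 1 carry 1
  0×3+1 = 1 → write 1
  0×3 = 0 → write 0
  1×3 = 3 → write 1 carry 1
  0×3+1 = 1 → write 1
  0×3 = 0 → write 0
  1×3 = 3 → write 1 carry 1
  0×3+1 = 1 → write 1
  1×3 = 3 → write 1 carry 1
  0×3+1 = 1 → write 1
  1×3 = 3 → write 1 carry 1
  1×3+1 = 4 → write 0 carry 2
  0×3+2 = 2 → write 0 carry 1
  0×3+1 = 1 → write 1
  1×3 = 3 → write 1 carry 1
  1×3+1 = 4 → write 0 carry 2
  1×3+2 = 5 → write 1 carry 2
  0×3+2 = 2 → write 0 carry 1
  1×3+1 = 4 → write 0 carry 2
  1×3+2 = 5 → write 1 carry 2
  1×3+2 = 5 → write 1 carry 2
  remaining carry: 10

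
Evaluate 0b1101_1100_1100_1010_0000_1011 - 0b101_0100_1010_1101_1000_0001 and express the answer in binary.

0b100010000001110010001010

Subtract column by column in base 2:
  1-1 → 0
  1-0 → 1
  0-0 → 0
  1-0 → 1
  0-0 → 0
  0-0 → 0
  0-0 → 0
  0-1 → 1 (borrow)
  0-1-1 → 0 (borrow)
  1-0-1 → 0
  0-1 → 1 (borrow)
  1-1-1 → 1 (borrow)
  0-0-1 → 1 (borrow)
  0-1-1 → 0 (borrow)
  1-0-1 → 0
  1-1 → 0
  0-0 → 0
  0-0 → 0
  1-1 → 0
  1-0 → 1
  1-1 → 0
  0-0 → 0
  1-1 → 0
  1-0 → 1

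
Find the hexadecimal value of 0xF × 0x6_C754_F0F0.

0x65ADFA1E10

Multiply each base-16 digit by 15, carrying:
  0×15 = 0 → write 0
  F×15 = 225 → write 1 carry 14
  0×15+14 = 14 → write E
  F×15 = 225 → write 1 carry 14
  4×15+14 = 74 → write A carry 4
  5×15+4 = 79 → write F carry 4
  7×15+4 = 109 → write D carry 6
  C×15+6 = 186 → write A carry 11
  6×15+11 = 101 → write 5 carry 6
  remaining carry: 6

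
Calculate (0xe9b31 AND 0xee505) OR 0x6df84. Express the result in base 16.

0xedf85

0xe9b31 AND 0xee505 = 0xe8101.
Then OR with 0x6df84.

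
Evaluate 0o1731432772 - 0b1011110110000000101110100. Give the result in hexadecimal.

0xDEB3486

0o1731432772 = 0xF6635FA in hexadecimal.
0b1011110110000000101110100 = 0x17B0174 in hexadecimal.
Subtract column by column in base 16:
  A-4 → 6
  F-7 → 8
  5-1 → 4
  3-0 → 3
  6-B → B (borrow)
  6-7-1 → E (borrow)
  F-1-1 → D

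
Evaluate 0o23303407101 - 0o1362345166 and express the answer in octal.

Subtract column by column in base 8:
  1-6 → 3 (borrow)
  0-6-1 → 1 (borrow)
  1-1-1 → 7 (borrow)
  7-5-1 → 1
  0-4 → 4 (borrow)
  4-3-1 → 0
  3-2 → 1
  0-6 → 2 (borrow)
  3-3-1 → 7 (borrow)
  3-1-1 → 1
  2-0 → 2

0o21721041713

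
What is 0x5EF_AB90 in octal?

0o573725620

Expand each hex digit to 4 bits: 5=0101 E=1110 F=1111 A=1010 B=1011 9=1001 0=0000.
Group the bits in threes: 101 111 011 111 010 101 110 010 000 → 573725620.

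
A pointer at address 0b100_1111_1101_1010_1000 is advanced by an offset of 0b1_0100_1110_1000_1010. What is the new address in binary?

Add column by column in base 2, right to left:
  0+0 = 0
  0+1 = 1
  0+0 = 0
  1+1 = 0 carry 1
  0+0+1 = 1
  1+0 = 1
  0+0 = 0
  1+1 = 0 carry 1
  1+0+1 = 0 carry 1
  0+1+1 = 0 carry 1
  1+1+1 = 1 carry 1
  1+1+1 = 1 carry 1
  1+0+1 = 0 carry 1
  1+0+1 = 0 carry 1
  1+1+1 = 1 carry 1
  1+0+1 = 0 carry 1
  0+1+1 = 0 carry 1
  0+0+1 = 1
  1+0 = 1

0b1100100110000110010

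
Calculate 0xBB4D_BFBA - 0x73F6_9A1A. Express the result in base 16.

0x475725A0

Subtract column by column in base 16:
  A-A → 0
  B-1 → A
  F-A → 5
  B-9 → 2
  D-6 → 7
  4-F → 5 (borrow)
  B-3-1 → 7
  B-7 → 4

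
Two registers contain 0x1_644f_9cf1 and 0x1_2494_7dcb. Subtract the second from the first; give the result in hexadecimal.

Subtract column by column in base 16:
  1-b → 6 (borrow)
  f-c-1 → 2
  c-d → f (borrow)
  9-7-1 → 1
  f-4 → b
  4-9 → b (borrow)
  4-4-1 → f (borrow)
  6-2-1 → 3
  1-1 → 0

0x3fbb1f26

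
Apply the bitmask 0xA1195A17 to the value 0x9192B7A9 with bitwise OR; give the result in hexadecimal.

0xB19BFFBF

OR each hex digit independently (no carries):
  9|A=B, 1|1=1, 9|1=9, 2|9=B, B|5=F, 7|A=F, A|1=B, 9|7=F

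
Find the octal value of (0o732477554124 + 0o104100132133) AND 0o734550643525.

0o34550602005

Add column by column in base 8, right to left:
  4+3 = 7
  2+3 = 5
  1+1 = 2
  4+2 = 6
  5+3 = 0 carry 1
  5+1+1 = 7
  7+0 = 7
  7+0 = 7
  4+1 = 5
  2+4 = 6
  3+0 = 3
  7+1 = 0 carry 1
  final carry 1
Sum = 0o1036577706257; now AND with 0o734550643525:
  1&0=0, 0&7=0, 3&3=3, 6&4=4, 5&5=5, 7&5=5, 7&0=0, 7&6=6, 0&4=0, 6&3=2, 2&5=0, 5&2=0, 7&5=5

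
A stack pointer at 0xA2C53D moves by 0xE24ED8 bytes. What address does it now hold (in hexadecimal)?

Add column by column in base 16, right to left:
  D+8 = 5 carry 1
  3+D+1 = 1 carry 1
  5+E+1 = 4 carry 1
  C+4+1 = 1 carry 1
  2+2+1 = 5
  A+E = 8 carry 1
  final carry 1

0x1851415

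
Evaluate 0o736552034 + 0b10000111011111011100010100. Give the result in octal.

0b10000111011111011100010100 = 0o207373424 in octal.
Add column by column in base 8, right to left:
  4+4 = 0 carry 1
  3+2+1 = 6
  0+4 = 4
  2+3 = 5
  5+7 = 4 carry 1
  5+3+1 = 1 carry 1
  6+7+1 = 6 carry 1
  3+0+1 = 4
  7+2 = 1 carry 1
  final carry 1

0o1146145460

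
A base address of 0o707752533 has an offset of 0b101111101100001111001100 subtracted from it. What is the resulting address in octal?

0o630210617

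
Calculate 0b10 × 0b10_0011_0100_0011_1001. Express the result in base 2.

Multiply each base-2 digit by 2, carrying:
  1×2 = 2 → write 0 carry 1
  0×2+1 = 1 → write 1
  0×2 = 0 → write 0
  1×2 = 2 → write 0 carry 1
  1×2+1 = 3 → write 1 carry 1
  1×2+1 = 3 → write 1 carry 1
  0×2+1 = 1 → write 1
  0×2 = 0 → write 0
  0×2 = 0 → write 0
  0×2 = 0 → write 0
  1×2 = 2 → write 0 carry 1
  0×2+1 = 1 → write 1
  1×2 = 2 → write 0 carry 1
  1×2+1 = 3 → write 1 carry 1
  0×2+1 = 1 → write 1
  0×2 = 0 → write 0
  0×2 = 0 → write 0
  1×2 = 2 → write 0 carry 1
  remaining carry: 1

0b1000110100001110010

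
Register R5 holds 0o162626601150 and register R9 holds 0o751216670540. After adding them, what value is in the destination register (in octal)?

0o1134045471710

Add column by column in base 8, right to left:
  0+0 = 0
  5+4 = 1 carry 1
  1+5+1 = 7
  1+0 = 1
  0+7 = 7
  6+6 = 4 carry 1
  6+6+1 = 5 carry 1
  2+1+1 = 4
  6+2 = 0 carry 1
  2+1+1 = 4
  6+5 = 3 carry 1
  1+7+1 = 1 carry 1
  final carry 1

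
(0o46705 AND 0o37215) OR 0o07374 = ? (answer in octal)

0o46705 AND 0o37215 = 0o06205.
Then OR with 0o07374.

0o7375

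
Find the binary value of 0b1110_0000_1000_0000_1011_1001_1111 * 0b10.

0b11100000100000001011100111110

Multiply each base-2 digit by 2, carrying:
  1×2 = 2 → write 0 carry 1
  1×2+1 = 3 → write 1 carry 1
  1×2+1 = 3 → write 1 carry 1
  1×2+1 = 3 → write 1 carry 1
  1×2+1 = 3 → write 1 carry 1
  0×2+1 = 1 → write 1
  0×2 = 0 → write 0
  1×2 = 2 → write 0 carry 1
  1×2+1 = 3 → write 1 carry 1
  1×2+1 = 3 → write 1 carry 1
  0×2+1 = 1 → write 1
  1×2 = 2 → write 0 carry 1
  0×2+1 = 1 → write 1
  0×2 = 0 → write 0
  0×2 = 0 → write 0
  0×2 = 0 → write 0
  0×2 = 0 → write 0
  0×2 = 0 → write 0
  0×2 = 0 → write 0
  1×2 = 2 → write 0 carry 1
  0×2+1 = 1 → write 1
  0×2 = 0 → write 0
  0×2 = 0 → write 0
  0×2 = 0 → write 0
  0×2 = 0 → write 0
  1×2 = 2 → write 0 carry 1
  1×2+1 = 3 → write 1 carry 1
  1×2+1 = 3 → write 1 carry 1
  remaining carry: 1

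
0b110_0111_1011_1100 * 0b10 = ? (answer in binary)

0b1100111101111000

Multiply each base-2 digit by 2, carrying:
  0×2 = 0 → write 0
  0×2 = 0 → write 0
  1×2 = 2 → write 0 carry 1
  1×2+1 = 3 → write 1 carry 1
  1×2+1 = 3 → write 1 carry 1
  1×2+1 = 3 → write 1 carry 1
  0×2+1 = 1 → write 1
  1×2 = 2 → write 0 carry 1
  1×2+1 = 3 → write 1 carry 1
  1×2+1 = 3 → write 1 carry 1
  1×2+1 = 3 → write 1 carry 1
  0×2+1 = 1 → write 1
  0×2 = 0 → write 0
  1×2 = 2 → write 0 carry 1
  1×2+1 = 3 → write 1 carry 1
  remaining carry: 1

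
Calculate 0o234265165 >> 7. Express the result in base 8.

0o1161324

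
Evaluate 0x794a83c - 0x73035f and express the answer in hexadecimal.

Subtract column by column in base 16:
  c-f → d (borrow)
  3-5-1 → d (borrow)
  8-3-1 → 4
  a-0 → a
  4-3 → 1
  9-7 → 2
  7-0 → 7

0x721a4dd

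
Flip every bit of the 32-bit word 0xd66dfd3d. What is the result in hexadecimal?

0x299202c2

Each hex digit d becomes f−d:
  d→2, 6→9, 6→9, d→2, f→0, d→2, 3→c, d→2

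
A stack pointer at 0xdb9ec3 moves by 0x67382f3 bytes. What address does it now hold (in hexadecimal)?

Add column by column in base 16, right to left:
  3+3 = 6
  c+f = b carry 1
  e+2+1 = 1 carry 1
  9+8+1 = 2 carry 1
  b+3+1 = f
  d+7 = 4 carry 1
  0+6+1 = 7

0x74f21b6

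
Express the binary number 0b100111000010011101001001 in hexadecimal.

Group the bits into nibbles: 1001 1100 0010 0111 0100 1001 → 9C2749.

0x9C2749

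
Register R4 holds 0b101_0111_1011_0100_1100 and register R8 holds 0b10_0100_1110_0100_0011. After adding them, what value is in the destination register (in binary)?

0b1111100100110001111

Add column by column in base 2, right to left:
  0+1 = 1
  0+1 = 1
  1+0 = 1
  1+0 = 1
  0+0 = 0
  0+0 = 0
  1+1 = 0 carry 1
  0+0+1 = 1
  1+0 = 1
  1+1 = 0 carry 1
  0+1+1 = 0 carry 1
  1+1+1 = 1 carry 1
  1+0+1 = 0 carry 1
  1+0+1 = 0 carry 1
  1+1+1 = 1 carry 1
  0+0+1 = 1
  1+0 = 1
  0+1 = 1
  1+0 = 1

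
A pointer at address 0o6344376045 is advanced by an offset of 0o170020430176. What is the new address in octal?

0o176365026243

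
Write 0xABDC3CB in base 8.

0o1257341713

Expand each hex digit to 4 bits: A=1010 B=1011 D=1101 C=1100 3=0011 C=1100 B=1011.
Group the bits in threes: 001 010 101 111 011 100 001 111 001 011 → 1257341713.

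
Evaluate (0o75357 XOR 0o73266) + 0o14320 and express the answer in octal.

First 0o75357 XOR 0o73266 = 0o06131.
Add column by column in base 8, right to left:
  1+0 = 1
  3+2 = 5
  1+3 = 4
  6+4 = 2 carry 1
  0+1+1 = 2

0o22451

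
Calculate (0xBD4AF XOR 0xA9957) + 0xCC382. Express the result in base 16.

First 0xBD4AF XOR 0xA9957 = 0x14DF8.
Add column by column in base 16, right to left:
  8+2 = A
  F+8 = 7 carry 1
  D+3+1 = 1 carry 1
  4+C+1 = 1 carry 1
  1+C+1 = E

0xE117A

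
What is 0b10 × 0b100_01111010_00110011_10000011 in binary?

0b1000111101000110011100000110

Multiply each base-2 digit by 2, carrying:
  1×2 = 2 → write 0 carry 1
  1×2+1 = 3 → write 1 carry 1
  0×2+1 = 1 → write 1
  0×2 = 0 → write 0
  0×2 = 0 → write 0
  0×2 = 0 → write 0
  0×2 = 0 → write 0
  1×2 = 2 → write 0 carry 1
  1×2+1 = 3 → write 1 carry 1
  1×2+1 = 3 → write 1 carry 1
  0×2+1 = 1 → write 1
  0×2 = 0 → write 0
  1×2 = 2 → write 0 carry 1
  1×2+1 = 3 → write 1 carry 1
  0×2+1 = 1 → write 1
  0×2 = 0 → write 0
  0×2 = 0 → write 0
  1×2 = 2 → write 0 carry 1
  0×2+1 = 1 → write 1
  1×2 = 2 → write 0 carry 1
  1×2+1 = 3 → write 1 carry 1
  1×2+1 = 3 → write 1 carry 1
  1×2+1 = 3 → write 1 carry 1
  0×2+1 = 1 → write 1
  0×2 = 0 → write 0
  0×2 = 0 → write 0
  1×2 = 2 → write 0 carry 1
  remaining carry: 1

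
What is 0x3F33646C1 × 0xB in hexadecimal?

0x2B73550A4B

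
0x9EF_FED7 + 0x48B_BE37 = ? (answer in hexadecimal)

Add column by column in base 16, right to left:
  7+7 = E
  D+3 = 0 carry 1
  E+E+1 = D carry 1
  F+B+1 = B carry 1
  F+B+1 = B carry 1
  E+8+1 = 7 carry 1
  9+4+1 = E

0xE7BBD0E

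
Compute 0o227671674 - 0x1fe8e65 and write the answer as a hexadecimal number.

0x60e557

0o227671674 = 0x25f73bc in hexadecimal.
Subtract column by column in base 16:
  c-5 → 7
  b-6 → 5
  3-e → 5 (borrow)
  7-8-1 → e (borrow)
  f-e-1 → 0
  5-f → 6 (borrow)
  2-1-1 → 0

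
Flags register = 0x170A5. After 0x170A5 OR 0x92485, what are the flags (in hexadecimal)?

0x974A5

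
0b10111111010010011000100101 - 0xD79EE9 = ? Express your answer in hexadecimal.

0x225873C

0b10111111010010011000100101 = 0x2FD2625 in hexadecimal.
Subtract column by column in base 16:
  5-9 → C (borrow)
  2-E-1 → 3 (borrow)
  6-E-1 → 7 (borrow)
  2-9-1 → 8 (borrow)
  D-7-1 → 5
  F-D → 2
  2-0 → 2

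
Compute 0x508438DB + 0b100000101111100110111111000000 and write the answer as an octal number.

0o16120524233

0x508438DB = 0o12041034333 in octal.
0b100000101111100110111111000000 = 0o4057467700 in octal.
Add column by column in base 8, right to left:
  3+0 = 3
  3+0 = 3
  3+7 = 2 carry 1
  4+7+1 = 4 carry 1
  3+6+1 = 2 carry 1
  0+4+1 = 5
  1+7 = 0 carry 1
  4+5+1 = 2 carry 1
  0+0+1 = 1
  2+4 = 6
  1+0 = 1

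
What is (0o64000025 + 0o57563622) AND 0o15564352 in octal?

0o1560242

Add column by column in base 8, right to left:
  5+2 = 7
  2+2 = 4
  0+6 = 6
  0+3 = 3
  0+6 = 6
  0+5 = 5
  4+7 = 3 carry 1
  6+5+1 = 4 carry 1
  final carry 1
Sum = 0o143563647; now AND with 0o15564352:
  1&0=0, 4&1=0, 3&5=1, 5&5=5, 6&6=6, 3&4=0, 6&3=2, 4&5=4, 7&2=2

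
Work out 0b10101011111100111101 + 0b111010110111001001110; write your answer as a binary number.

Add column by column in base 2, right to left:
  1+0 = 1
  0+1 = 1
  1+1 = 0 carry 1
  1+1+1 = 1 carry 1
  1+0+1 = 0 carry 1
  1+0+1 = 0 carry 1
  0+1+1 = 0 carry 1
  0+0+1 = 1
  1+0 = 1
  1+1 = 0 carry 1
  1+1+1 = 1 carry 1
  1+1+1 = 1 carry 1
  1+0+1 = 0 carry 1
  1+1+1 = 1 carry 1
  0+1+1 = 0 carry 1
  1+0+1 = 0 carry 1
  0+1+1 = 0 carry 1
  1+0+1 = 0 carry 1
  0+1+1 = 0 carry 1
  1+1+1 = 1 carry 1
  0+1+1 = 0 carry 1
  final carry 1

0b1010000010110110001011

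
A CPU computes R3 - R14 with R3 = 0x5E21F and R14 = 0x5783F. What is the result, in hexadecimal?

0x69E0

Subtract column by column in base 16:
  F-F → 0
  1-3 → E (borrow)
  2-8-1 → 9 (borrow)
  E-7-1 → 6
  5-5 → 0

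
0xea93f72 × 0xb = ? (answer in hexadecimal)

0xa145b9e6

Multiply each base-16 digit by 11, carrying:
  2×11 = 22 → write 6 carry 1
  7×11+1 = 78 → write e carry 4
  f×11+4 = 169 → write 9 carry 10
  3×11+10 = 43 → write b carry 2
  9×11+2 = 101 → write 5 carry 6
  a×11+6 = 116 → write 4 carry 7
  e×11+7 = 161 → write 1 carry 10
  remaining carry: a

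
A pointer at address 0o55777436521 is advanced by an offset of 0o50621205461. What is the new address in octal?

Add column by column in base 8, right to left:
  1+1 = 2
  2+6 = 0 carry 1
  5+4+1 = 2 carry 1
  6+5+1 = 4 carry 1
  3+0+1 = 4
  4+2 = 6
  7+1 = 0 carry 1
  7+2+1 = 2 carry 1
  7+6+1 = 6 carry 1
  5+0+1 = 6
  5+5 = 2 carry 1
  final carry 1

0o126620644202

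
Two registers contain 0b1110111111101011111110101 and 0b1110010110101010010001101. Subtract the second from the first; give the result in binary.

0b101001000001101101000

Subtract column by column in base 2:
  1-1 → 0
  0-0 → 0
  1-1 → 0
  0-1 → 1 (borrow)
  1-0-1 → 0
  1-0 → 1
  1-0 → 1
  1-1 → 0
  1-0 → 1
  1-0 → 1
  1-1 → 0
  0-0 → 0
  1-1 → 0
  0-0 → 0
  1-1 → 0
  1-0 → 1
  1-1 → 0
  1-1 → 0
  1-0 → 1
  1-1 → 0
  1-0 → 1
  0-0 → 0
  1-1 → 0
  1-1 → 0
  1-1 → 0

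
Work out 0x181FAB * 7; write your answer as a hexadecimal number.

Multiply each base-16 digit by 7, carrying:
  B×7 = 77 → write D carry 4
  A×7+4 = 74 → write A carry 4
  F×7+4 = 109 → write D carry 6
  1×7+6 = 13 → write D
  8×7 = 56 → write 8 carry 3
  1×7+3 = 10 → write A

0xA8DDAD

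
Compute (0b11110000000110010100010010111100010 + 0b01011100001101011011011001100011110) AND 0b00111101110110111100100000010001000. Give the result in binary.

0b1100010010101100100000000000000

Add column by column in base 2, right to left:
  0+0 = 0
  1+1 = 0 carry 1
  0+1+1 = 0 carry 1
  0+1+1 = 0 carry 1
  0+1+1 = 0 carry 1
  1+0+1 = 0 carry 1
  1+0+1 = 0 carry 1
  1+0+1 = 0 carry 1
  1+1+1 = 1 carry 1
  0+1+1 = 0 carry 1
  1+0+1 = 0 carry 1
  0+0+1 = 1
  0+1 = 1
  1+1 = 0 carry 1
  0+0+1 = 1
  0+1 = 1
  0+1 = 1
  1+0 = 1
  0+1 = 1
  1+1 = 0 carry 1
  0+0+1 = 1
  0+1 = 1
  1+0 = 1
  1+1 = 0 carry 1
  0+1+1 = 0 carry 1
  0+0+1 = 1
  0+0 = 0
  0+0 = 0
  0+0 = 0
  0+1 = 1
  0+1 = 1
  1+1 = 0 carry 1
  1+0+1 = 0 carry 1
  1+1+1 = 1 carry 1
  1+0+1 = 0 carry 1
  final carry 1
Sum = 0b101001100010011101111101100100000000; now AND with 0b00111101110110111100100000010001000:
  101001100010011101111101100100000000
& 000111101110110111100100000010001000
= 000001100010010101100100000000000000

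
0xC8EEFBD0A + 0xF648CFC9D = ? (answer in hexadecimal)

Add column by column in base 16, right to left:
  A+D = 7 carry 1
  0+9+1 = A
  D+C = 9 carry 1
  B+F+1 = B carry 1
  F+C+1 = C carry 1
  E+8+1 = 7 carry 1
  E+4+1 = 3 carry 1
  8+6+1 = F
  C+F = B carry 1
  final carry 1

0x1BF37CB9A7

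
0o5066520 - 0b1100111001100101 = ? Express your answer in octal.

0b1100111001100101 = 0o147145 in octal.
Subtract column by column in base 8:
  0-5 → 3 (borrow)
  2-4-1 → 5 (borrow)
  5-1-1 → 3
  6-7 → 7 (borrow)
  6-4-1 → 1
  0-1 → 7 (borrow)
  5-0-1 → 4

0o4717353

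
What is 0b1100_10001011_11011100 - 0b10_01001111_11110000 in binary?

0b10100011101111101100

Subtract column by column in base 2:
  0-0 → 0
  0-0 → 0
  1-0 → 1
  1-0 → 1
  1-1 → 0
  0-1 → 1 (borrow)
  1-1-1 → 1 (borrow)
  1-1-1 → 1 (borrow)
  1-1-1 → 1 (borrow)
  1-1-1 → 1 (borrow)
  0-1-1 → 0 (borrow)
  1-1-1 → 1 (borrow)
  0-0-1 → 1 (borrow)
  0-0-1 → 1 (borrow)
  0-1-1 → 0 (borrow)
  1-0-1 → 0
  0-0 → 0
  0-1 → 1 (borrow)
  1-0-1 → 0
  1-0 → 1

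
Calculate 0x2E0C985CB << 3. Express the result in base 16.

3 bits is not a whole number of base-16 digits; in binary: 1011100000110010011000010111001011 << 3 = 1011100000110010011000010111001011000.

0x17064C2E58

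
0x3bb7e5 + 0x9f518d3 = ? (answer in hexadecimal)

Add column by column in base 16, right to left:
  5+3 = 8
  e+d = b carry 1
  7+8+1 = 0 carry 1
  b+1+1 = d
  b+5 = 0 carry 1
  3+f+1 = 3 carry 1
  0+9+1 = a

0xa30d0b8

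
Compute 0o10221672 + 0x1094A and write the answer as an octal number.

0o10426404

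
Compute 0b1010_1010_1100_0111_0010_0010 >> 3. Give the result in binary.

0b101010101100011100100

Right shift by 3: drop the 3 least-significant bits.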